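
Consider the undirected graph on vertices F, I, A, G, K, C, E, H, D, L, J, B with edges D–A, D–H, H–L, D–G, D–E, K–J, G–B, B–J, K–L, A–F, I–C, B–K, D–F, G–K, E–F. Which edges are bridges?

C-I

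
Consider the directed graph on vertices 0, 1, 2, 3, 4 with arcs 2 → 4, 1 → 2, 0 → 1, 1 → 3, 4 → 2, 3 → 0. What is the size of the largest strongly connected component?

3

{0, 1, 3} are all mutually reachable — one SCC of size 3.
{2, 4} are all mutually reachable — one SCC of size 2.
The largest has 3 vertices.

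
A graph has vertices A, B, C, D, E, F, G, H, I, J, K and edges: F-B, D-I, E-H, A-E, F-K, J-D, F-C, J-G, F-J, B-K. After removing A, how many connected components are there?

2

With A gone, the remaining components are: {E, H}; {B, C, D, F, G, I, J, K}.
That is 2 components.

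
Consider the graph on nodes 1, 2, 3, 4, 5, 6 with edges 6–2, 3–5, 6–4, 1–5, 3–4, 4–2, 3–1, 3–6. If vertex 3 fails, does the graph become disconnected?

Yes

Deleting 3 raises the number of components from 1 to 2, so 3 is a cut vertex.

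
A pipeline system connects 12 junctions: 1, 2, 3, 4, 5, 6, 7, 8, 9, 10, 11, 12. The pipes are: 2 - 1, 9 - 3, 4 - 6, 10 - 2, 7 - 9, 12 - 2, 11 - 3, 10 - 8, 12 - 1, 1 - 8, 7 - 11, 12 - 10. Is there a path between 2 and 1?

Yes

From 2 we can reach 1, 2, 8, 10, 12, which includes 1.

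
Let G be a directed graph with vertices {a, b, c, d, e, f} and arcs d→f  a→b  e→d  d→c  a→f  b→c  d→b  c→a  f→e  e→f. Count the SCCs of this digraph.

{a, b, c, d, e, f} are all mutually reachable — one SCC of size 6.
That gives 1 strongly connected component.

1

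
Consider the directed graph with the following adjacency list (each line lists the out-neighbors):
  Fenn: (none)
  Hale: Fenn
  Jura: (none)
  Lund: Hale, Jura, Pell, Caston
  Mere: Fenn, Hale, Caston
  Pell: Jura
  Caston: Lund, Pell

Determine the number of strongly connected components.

6

{Lund, Caston} are all mutually reachable — one SCC of size 2.
{Hale} is an SCC by itself.
{Jura} is an SCC by itself.
{Pell} is an SCC by itself.
{Mere} is an SCC by itself.
(and 1 more singleton SCC)
That gives 6 strongly connected components.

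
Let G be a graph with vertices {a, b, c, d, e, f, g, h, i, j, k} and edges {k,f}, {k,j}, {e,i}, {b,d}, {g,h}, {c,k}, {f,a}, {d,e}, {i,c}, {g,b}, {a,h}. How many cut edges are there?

The edges on the cycle g-b-d-e-i-c-k-f-a-h-g are not bridges since each lies on that cycle.
But removing j—k disconnects j from k — this is a bridge.

1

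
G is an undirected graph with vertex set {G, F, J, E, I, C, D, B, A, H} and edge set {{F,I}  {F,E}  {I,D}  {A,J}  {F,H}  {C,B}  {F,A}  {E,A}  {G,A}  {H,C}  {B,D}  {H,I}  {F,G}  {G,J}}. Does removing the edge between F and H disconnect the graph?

No

After removing F-H, the path F-I-H still connects them, so the edge is not a bridge.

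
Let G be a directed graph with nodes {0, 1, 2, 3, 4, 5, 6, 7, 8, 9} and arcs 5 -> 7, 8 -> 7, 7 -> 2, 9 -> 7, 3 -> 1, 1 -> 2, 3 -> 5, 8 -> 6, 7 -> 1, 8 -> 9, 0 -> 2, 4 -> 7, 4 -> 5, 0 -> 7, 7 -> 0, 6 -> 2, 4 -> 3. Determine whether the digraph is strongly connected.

No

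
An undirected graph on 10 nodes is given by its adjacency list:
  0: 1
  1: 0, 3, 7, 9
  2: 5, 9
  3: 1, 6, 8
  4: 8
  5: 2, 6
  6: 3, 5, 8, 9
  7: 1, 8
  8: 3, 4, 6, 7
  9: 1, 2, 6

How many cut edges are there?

2

The edges on the cycle 9-1-3-6-9 are not bridges since each lies on that cycle.
But removing 0-1 disconnects 0 from 1; removing 8-4 disconnects 8 from 4 — these are bridges.
That makes 2 bridges.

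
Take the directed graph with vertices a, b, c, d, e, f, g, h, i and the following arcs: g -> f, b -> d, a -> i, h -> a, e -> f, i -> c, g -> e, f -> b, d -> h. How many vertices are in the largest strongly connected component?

1

{g} is an SCC by itself.
{b} is an SCC by itself.
{f} is an SCC by itself.
{c} is an SCC by itself.
{e} is an SCC by itself.
(and 4 more singleton SCCs)
The largest has 1 vertex.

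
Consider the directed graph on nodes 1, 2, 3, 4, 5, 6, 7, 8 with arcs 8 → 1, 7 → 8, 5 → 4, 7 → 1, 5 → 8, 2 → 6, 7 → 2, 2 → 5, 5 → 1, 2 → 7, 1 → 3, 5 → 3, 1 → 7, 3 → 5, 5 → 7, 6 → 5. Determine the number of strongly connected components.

2

{1, 2, 3, 5, 6, 7, 8} are all mutually reachable — one SCC of size 7.
{4} is an SCC by itself.
That gives 2 strongly connected components.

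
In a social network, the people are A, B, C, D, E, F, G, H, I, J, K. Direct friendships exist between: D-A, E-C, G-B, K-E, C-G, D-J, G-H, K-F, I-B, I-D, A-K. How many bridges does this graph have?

3

The edges on the cycle I-D-A-K-E-C-G-B-I are not bridges since each lies on that cycle.
But removing H-G disconnects H from G; removing J-D disconnects J from D; removing F-K disconnects F from K — these are bridges.
That makes 3 bridges.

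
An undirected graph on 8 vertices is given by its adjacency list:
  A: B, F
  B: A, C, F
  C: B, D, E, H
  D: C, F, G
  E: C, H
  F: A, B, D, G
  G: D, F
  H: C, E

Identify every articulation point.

C

Removing C increases the component count from 1 to 2, so C is a cut vertex.
By contrast removing B leaves 1 component; it is not a cut vertex. No other vertex is a cut vertex either.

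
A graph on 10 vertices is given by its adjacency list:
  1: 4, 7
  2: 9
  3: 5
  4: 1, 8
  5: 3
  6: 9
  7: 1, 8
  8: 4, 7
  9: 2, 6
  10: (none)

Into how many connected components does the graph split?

10 is isolated — a component by itself.
Starting from 3 we can reach 3, 5. That is one component of size 2.
Starting from 2 we can reach 2, 6, 9. That is one component of size 3.
Starting from 1 we can reach 1, 4, 7, 8. That is one component of size 4.
Total: 4 components.

4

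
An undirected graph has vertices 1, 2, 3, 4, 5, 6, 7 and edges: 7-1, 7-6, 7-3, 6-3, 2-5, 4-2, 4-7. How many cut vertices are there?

3

Removing 2 increases the component count from 1 to 2, so 2 is a cut vertex.
Removing 4 increases the component count from 1 to 2, so 4 is a cut vertex.
Removing 7 increases the component count from 1 to 3, so 7 is a cut vertex.
By contrast removing 3 leaves 1 component; it is not a cut vertex. No other vertex is a cut vertex either.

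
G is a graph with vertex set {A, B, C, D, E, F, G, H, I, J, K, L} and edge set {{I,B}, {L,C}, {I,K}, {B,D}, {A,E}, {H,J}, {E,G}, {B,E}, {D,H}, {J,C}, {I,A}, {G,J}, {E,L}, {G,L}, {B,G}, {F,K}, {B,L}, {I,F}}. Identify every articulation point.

I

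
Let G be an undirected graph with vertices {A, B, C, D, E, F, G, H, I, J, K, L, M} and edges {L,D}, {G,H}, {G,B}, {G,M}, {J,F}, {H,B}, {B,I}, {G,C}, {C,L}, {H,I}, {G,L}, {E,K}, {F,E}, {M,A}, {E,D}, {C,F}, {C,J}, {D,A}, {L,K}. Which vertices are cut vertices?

G

Removing G increases the component count from 1 to 2, so G is a cut vertex.
By contrast removing E leaves 1 component; it is not a cut vertex. No other vertex is a cut vertex either.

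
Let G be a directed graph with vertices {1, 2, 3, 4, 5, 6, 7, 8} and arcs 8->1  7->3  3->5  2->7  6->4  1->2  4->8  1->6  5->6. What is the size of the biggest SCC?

{1, 2, 3, 4, 5, 6, 7, 8} are all mutually reachable — one SCC of size 8.
The largest has 8 vertices.

8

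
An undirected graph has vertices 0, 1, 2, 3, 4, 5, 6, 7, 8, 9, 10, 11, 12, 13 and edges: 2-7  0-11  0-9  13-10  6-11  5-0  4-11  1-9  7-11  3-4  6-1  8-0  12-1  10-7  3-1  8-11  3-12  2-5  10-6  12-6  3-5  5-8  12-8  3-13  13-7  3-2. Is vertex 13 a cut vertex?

Deleting 13 leaves 1 component (was 1) (its neighbors 3, 7, 10 remain connected to each other), so 13 is not a cut vertex.

No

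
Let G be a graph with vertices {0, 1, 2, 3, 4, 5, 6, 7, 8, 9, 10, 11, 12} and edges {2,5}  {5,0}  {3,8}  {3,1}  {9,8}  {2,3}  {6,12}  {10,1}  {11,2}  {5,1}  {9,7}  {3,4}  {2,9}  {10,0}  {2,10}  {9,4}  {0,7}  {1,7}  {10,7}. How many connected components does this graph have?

2

Starting from 6 we can reach 6, 12. That is one component of size 2.
Starting from 0 we can reach 0, 1, 2, 3, 4, 5, 7, 8, 9, 10, 11. That is one component of size 11.
Total: 2 components.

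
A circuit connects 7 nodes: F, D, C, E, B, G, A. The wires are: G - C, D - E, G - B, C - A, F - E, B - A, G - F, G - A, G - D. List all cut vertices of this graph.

G

Removing G increases the component count from 1 to 2, so G is a cut vertex.
By contrast removing E leaves 1 component; it is not a cut vertex. No other vertex is a cut vertex either.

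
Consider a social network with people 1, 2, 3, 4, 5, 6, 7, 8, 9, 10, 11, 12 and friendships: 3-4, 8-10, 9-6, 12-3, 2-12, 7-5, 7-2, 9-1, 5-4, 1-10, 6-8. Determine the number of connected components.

3

11 is isolated — a component by itself.
Starting from 1 we can reach 1, 6, 8, 9, 10. That is one component of size 5.
Starting from 2 we can reach 2, 3, 4, 5, 7, 12. That is one component of size 6.
Total: 3 components.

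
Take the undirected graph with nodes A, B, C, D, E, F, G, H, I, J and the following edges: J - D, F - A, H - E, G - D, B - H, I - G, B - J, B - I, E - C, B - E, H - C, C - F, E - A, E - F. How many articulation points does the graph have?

Removing B increases the component count from 1 to 2, so B is a cut vertex.
By contrast removing D leaves 1 component; it is not a cut vertex. No other vertex is a cut vertex either.

1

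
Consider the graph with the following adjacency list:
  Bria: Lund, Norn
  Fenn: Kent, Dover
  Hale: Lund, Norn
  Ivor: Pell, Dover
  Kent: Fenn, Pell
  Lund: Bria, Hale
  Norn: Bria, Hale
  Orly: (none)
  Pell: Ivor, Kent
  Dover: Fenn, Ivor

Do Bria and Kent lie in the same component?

The component containing Bria is {Bria, Hale, Lund, Norn}, and Kent is not in it.

No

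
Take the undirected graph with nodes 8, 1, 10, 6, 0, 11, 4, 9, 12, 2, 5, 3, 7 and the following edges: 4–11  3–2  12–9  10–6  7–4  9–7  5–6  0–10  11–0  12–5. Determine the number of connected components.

4

8 is isolated — a component by itself.
1 is isolated — a component by itself.
Starting from 2 we can reach 2, 3. That is one component of size 2.
Starting from 0 we can reach 0, 4, 5, 6, 7, 9, 10, 11, 12. That is one component of size 9.
Total: 4 components.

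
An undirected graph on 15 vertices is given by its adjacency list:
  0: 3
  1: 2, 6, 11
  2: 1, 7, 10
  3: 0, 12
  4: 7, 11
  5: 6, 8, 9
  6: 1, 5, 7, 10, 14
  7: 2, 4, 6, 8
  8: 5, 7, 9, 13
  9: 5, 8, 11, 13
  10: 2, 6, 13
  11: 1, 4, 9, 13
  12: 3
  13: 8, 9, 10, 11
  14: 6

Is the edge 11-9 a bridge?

No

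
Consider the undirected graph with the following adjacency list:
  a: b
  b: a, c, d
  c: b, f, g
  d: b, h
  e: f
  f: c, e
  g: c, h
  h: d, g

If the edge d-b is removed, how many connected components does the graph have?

1

d and b are still connected via d-h-g-c-b, so the component count stays at 1.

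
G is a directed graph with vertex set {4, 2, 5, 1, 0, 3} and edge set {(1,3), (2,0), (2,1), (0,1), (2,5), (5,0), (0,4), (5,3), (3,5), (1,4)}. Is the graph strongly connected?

There is no directed path from 0 to 2, so the graph is not strongly connected.

No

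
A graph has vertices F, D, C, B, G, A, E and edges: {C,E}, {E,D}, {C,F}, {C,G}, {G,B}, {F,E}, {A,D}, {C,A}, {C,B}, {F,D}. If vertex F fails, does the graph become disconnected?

Deleting F leaves 1 component (was 1) (its neighbors C, D, E remain connected to each other), so F is not a cut vertex.

No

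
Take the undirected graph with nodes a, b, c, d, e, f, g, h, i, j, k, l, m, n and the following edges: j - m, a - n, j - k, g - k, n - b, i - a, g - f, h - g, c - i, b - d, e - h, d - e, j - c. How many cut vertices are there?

2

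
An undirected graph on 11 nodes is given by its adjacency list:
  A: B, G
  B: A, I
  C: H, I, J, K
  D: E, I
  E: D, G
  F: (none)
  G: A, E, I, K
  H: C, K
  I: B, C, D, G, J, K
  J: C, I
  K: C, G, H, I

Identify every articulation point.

none

Removing E, for instance, still leaves 2 components. No single vertex removal increases the component count — the graph has no articulation points.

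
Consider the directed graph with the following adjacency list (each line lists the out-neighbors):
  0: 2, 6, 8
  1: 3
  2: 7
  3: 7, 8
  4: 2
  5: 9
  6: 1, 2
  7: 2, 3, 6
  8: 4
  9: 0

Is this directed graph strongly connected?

There is no directed path from 7 to 5, so the graph is not strongly connected.

No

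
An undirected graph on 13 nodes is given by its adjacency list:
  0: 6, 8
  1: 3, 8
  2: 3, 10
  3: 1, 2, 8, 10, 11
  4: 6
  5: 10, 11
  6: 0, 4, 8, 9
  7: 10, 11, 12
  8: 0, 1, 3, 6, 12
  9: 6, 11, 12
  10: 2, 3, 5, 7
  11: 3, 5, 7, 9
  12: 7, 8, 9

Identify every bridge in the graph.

4-6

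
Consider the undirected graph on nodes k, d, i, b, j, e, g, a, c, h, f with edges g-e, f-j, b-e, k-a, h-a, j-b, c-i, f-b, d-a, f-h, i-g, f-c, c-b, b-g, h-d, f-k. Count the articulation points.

1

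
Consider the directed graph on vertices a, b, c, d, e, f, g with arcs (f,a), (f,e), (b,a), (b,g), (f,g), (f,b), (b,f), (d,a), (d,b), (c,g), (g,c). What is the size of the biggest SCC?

2

{c, g} are all mutually reachable — one SCC of size 2.
{b, f} are all mutually reachable — one SCC of size 2.
{d} is an SCC by itself.
{e} is an SCC by itself.
{a} is an SCC by itself.
The largest has 2 vertices.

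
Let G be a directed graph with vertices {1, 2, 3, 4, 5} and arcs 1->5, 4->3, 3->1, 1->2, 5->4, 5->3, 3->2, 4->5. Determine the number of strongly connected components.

{1, 3, 4, 5} are all mutually reachable — one SCC of size 4.
{2} is an SCC by itself.
That gives 2 strongly connected components.

2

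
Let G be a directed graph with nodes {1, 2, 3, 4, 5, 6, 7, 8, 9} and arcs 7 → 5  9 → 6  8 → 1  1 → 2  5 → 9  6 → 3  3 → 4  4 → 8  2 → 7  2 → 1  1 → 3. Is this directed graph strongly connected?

Yes

From 6 we can reach every vertex (1, 2, 3, 4, 5, 6, 7, 8, 9), and every vertex can reach 6 (1, 2, 3, 4, 5, 6, 7, 8, 9). So the whole graph is one strongly connected component.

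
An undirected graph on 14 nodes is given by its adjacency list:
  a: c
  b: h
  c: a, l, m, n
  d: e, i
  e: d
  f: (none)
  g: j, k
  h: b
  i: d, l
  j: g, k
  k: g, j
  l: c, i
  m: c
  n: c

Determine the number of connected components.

4

f is isolated — a component by itself.
Starting from b we can reach b, h. That is one component of size 2.
Starting from g we can reach g, j, k. That is one component of size 3.
Starting from a we can reach a, c, d, e, i, l, m, n. That is one component of size 8.
Total: 4 components.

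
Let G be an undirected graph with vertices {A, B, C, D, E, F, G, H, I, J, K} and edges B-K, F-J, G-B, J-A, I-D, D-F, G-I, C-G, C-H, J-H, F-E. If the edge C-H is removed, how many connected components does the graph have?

C and H are still connected via C-G-I-D-F-J-H, so the component count stays at 1.

1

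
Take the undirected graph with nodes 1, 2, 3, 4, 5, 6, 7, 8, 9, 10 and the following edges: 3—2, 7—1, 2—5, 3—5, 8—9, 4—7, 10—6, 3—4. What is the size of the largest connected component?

6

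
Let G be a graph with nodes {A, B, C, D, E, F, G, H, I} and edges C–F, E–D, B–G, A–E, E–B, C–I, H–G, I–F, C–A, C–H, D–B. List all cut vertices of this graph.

C

Removing C increases the component count from 1 to 2, so C is a cut vertex.
By contrast removing A leaves 1 component; it is not a cut vertex. No other vertex is a cut vertex either.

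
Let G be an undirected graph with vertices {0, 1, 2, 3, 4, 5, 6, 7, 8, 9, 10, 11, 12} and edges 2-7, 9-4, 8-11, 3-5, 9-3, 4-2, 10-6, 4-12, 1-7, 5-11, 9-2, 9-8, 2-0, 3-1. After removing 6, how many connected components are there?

2

With 6 gone, the remaining components are: {10}; {0, 1, 2, 3, 4, 5, 7, 8, 9, 11, 12}.
That is 2 components.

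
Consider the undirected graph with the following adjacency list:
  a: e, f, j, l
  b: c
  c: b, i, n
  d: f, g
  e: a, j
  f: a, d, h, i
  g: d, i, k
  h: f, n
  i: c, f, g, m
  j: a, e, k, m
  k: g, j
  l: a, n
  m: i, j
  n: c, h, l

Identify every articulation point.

c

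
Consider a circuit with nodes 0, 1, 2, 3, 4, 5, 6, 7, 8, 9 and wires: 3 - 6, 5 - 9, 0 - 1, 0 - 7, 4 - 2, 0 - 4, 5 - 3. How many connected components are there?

8 is isolated — a component by itself.
Starting from 3 we can reach 3, 5, 6, 9. That is one component of size 4.
Starting from 0 we can reach 0, 1, 2, 4, 7. That is one component of size 5.
Total: 3 components.

3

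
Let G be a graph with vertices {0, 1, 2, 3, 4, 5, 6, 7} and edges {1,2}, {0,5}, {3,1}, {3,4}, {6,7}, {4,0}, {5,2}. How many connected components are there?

Starting from 6 we can reach 6, 7. That is one component of size 2.
Starting from 0 we can reach 0, 1, 2, 3, 4, 5. That is one component of size 6.
Total: 2 components.

2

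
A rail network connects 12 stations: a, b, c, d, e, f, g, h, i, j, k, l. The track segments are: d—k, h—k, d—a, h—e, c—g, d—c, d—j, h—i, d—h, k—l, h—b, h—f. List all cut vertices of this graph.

Removing c increases the component count from 1 to 2, so c is a cut vertex.
Removing d increases the component count from 1 to 4, so d is a cut vertex.
Removing h increases the component count from 1 to 5, so h is a cut vertex.
Likewise k is a cut vertex.
By contrast removing i leaves 1 component; it is not a cut vertex. No other vertex is a cut vertex either.

c, d, h, k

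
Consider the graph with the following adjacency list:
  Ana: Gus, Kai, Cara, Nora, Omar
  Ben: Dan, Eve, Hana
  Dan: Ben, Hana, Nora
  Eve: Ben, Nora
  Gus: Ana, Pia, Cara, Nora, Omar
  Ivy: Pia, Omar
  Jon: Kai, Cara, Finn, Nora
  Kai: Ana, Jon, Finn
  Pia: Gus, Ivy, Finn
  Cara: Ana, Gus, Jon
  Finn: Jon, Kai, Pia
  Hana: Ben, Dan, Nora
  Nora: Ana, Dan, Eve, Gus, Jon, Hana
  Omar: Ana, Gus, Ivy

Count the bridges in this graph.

The edges on the cycle Nora-Ana-Cara-Jon-Nora are not bridges since each lies on that cycle.
Every edge lies on some cycle, so there are no bridges.

0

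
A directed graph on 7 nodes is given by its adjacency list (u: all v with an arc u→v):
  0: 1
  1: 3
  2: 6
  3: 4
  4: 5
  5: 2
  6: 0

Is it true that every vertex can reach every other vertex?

Yes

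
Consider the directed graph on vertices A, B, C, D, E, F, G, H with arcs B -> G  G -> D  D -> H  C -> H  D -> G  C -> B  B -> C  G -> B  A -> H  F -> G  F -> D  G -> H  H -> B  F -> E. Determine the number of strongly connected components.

4

{B, C, D, G, H} are all mutually reachable — one SCC of size 5.
{E} is an SCC by itself.
{A} is an SCC by itself.
{F} is an SCC by itself.
That gives 4 strongly connected components.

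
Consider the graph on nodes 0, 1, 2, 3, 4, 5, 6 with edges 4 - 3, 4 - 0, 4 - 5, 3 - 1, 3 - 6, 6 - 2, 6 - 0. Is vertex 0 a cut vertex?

Deleting 0 leaves 1 component (was 1) (its neighbors 4, 6 remain connected to each other), so 0 is not a cut vertex.

No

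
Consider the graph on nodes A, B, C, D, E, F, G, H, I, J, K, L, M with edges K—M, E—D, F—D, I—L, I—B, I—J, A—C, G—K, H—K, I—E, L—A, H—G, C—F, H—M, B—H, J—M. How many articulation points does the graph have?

1

Removing I increases the component count from 1 to 2, so I is a cut vertex.
By contrast removing H leaves 1 component; it is not a cut vertex. No other vertex is a cut vertex either.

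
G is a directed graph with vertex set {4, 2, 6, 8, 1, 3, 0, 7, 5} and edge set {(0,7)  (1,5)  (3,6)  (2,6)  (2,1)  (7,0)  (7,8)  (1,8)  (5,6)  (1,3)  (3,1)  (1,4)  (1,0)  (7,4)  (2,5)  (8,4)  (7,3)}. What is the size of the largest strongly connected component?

{0, 1, 3, 7} are all mutually reachable — one SCC of size 4.
{2} is an SCC by itself.
{5} is an SCC by itself.
{8} is an SCC by itself.
{6} is an SCC by itself.
(and 1 more singleton SCC)
The largest has 4 vertices.

4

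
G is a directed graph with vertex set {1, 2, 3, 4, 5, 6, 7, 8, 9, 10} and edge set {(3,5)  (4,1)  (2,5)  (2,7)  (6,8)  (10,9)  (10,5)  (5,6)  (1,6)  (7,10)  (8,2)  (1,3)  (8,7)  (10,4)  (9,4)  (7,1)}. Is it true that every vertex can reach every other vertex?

Yes

From 8 we can reach every vertex (1, 2, 3, 4, 5, 6, 7, 8, 9, 10), and every vertex can reach 8 (1, 2, 3, 4, 5, 6, 7, 8, 9, 10). So the whole graph is one strongly connected component.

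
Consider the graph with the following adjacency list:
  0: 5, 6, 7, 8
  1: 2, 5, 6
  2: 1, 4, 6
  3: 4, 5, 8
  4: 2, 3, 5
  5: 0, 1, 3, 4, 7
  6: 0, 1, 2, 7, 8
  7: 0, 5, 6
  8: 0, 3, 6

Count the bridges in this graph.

The edges on the cycle 1-2-6-7-0-5-1 are not bridges since each lies on that cycle.
Every edge lies on some cycle, so there are no bridges.

0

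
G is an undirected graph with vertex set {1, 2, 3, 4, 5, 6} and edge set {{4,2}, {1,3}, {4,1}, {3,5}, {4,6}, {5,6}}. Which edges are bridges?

2-4

The edges on the cycle 4-1-3-5-6-4 are not bridges since each lies on that cycle.
But removing 4—2 disconnects 4 from 2 — this is a bridge.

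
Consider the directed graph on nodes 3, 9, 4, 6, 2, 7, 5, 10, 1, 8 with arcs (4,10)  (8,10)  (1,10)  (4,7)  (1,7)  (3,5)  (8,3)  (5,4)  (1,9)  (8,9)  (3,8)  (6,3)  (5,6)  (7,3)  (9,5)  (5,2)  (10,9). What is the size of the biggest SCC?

8

{3, 4, 5, 6, 7, 8, 9, 10} are all mutually reachable — one SCC of size 8.
{1} is an SCC by itself.
{2} is an SCC by itself.
The largest has 8 vertices.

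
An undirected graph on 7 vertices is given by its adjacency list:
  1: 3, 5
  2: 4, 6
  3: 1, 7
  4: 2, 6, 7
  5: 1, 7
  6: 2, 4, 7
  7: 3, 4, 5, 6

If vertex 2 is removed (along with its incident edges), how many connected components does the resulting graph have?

With 2 gone, the remaining components are: {1, 3, 4, 5, 6, 7}.
That is 1 component.

1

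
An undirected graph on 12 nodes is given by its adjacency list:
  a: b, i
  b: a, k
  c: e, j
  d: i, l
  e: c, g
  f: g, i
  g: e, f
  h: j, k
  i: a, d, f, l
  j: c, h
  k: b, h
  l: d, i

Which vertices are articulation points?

Removing i increases the component count from 1 to 2, so i is a cut vertex.
By contrast removing g leaves 1 component; it is not a cut vertex. No other vertex is a cut vertex either.

i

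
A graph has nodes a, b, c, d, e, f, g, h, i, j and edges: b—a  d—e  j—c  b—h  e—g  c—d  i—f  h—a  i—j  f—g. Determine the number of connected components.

Starting from a we can reach a, b, h. That is one component of size 3.
Starting from c we can reach c, d, e, f, g, i, j. That is one component of size 7.
Total: 2 components.

2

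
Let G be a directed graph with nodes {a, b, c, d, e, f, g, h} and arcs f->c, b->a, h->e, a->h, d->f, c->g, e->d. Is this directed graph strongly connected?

No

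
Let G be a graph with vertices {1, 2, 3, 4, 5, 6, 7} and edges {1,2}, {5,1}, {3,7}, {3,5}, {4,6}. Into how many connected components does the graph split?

2

Starting from 4 we can reach 4, 6. That is one component of size 2.
Starting from 1 we can reach 1, 2, 3, 5, 7. That is one component of size 5.
Total: 2 components.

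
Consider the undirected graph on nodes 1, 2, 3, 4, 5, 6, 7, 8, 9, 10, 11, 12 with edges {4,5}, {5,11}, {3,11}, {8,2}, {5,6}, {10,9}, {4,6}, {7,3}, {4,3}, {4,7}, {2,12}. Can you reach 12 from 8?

From 8 we can reach 2, 8, 12, which includes 12.

Yes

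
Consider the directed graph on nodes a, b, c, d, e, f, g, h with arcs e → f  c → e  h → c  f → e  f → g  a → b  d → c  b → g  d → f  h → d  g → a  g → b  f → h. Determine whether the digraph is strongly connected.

No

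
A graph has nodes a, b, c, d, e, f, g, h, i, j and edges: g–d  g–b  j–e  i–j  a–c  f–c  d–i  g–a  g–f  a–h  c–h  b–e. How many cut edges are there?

0

The edges on the cycle g-d-i-j-e-b-g are not bridges since each lies on that cycle.
Every edge lies on some cycle, so there are no bridges.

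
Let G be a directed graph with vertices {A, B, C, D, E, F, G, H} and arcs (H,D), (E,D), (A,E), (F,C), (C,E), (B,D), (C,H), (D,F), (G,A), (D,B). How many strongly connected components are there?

{B, C, D, E, F, H} are all mutually reachable — one SCC of size 6.
{A} is an SCC by itself.
{G} is an SCC by itself.
That gives 3 strongly connected components.

3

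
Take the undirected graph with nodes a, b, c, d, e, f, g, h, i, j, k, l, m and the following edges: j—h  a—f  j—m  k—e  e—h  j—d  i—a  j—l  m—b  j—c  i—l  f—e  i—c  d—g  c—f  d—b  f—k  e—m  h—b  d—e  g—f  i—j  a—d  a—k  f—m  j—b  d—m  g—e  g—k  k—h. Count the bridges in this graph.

0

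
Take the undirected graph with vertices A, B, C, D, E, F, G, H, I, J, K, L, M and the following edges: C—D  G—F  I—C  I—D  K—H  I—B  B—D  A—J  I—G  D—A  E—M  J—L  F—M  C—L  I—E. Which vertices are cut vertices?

Removing I increases the component count from 2 to 3, so I is a cut vertex.
By contrast removing G leaves 2 components; it is not a cut vertex. No other vertex is a cut vertex either.

I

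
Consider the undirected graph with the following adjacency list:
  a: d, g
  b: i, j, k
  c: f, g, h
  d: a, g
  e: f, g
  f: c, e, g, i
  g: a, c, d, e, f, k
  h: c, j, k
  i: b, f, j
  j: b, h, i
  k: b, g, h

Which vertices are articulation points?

g

Removing g increases the component count from 1 to 2, so g is a cut vertex.
By contrast removing d leaves 1 component; it is not a cut vertex. No other vertex is a cut vertex either.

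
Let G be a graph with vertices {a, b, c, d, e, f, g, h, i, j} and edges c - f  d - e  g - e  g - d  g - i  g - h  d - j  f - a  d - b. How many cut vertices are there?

Removing d increases the component count from 2 to 4, so d is a cut vertex.
Removing f increases the component count from 2 to 3, so f is a cut vertex.
Removing g increases the component count from 2 to 4, so g is a cut vertex.
By contrast removing j leaves 2 components; it is not a cut vertex. No other vertex is a cut vertex either.

3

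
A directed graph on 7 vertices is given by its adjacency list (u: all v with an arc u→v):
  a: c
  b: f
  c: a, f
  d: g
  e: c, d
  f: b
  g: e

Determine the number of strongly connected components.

3

{d, e, g} are all mutually reachable — one SCC of size 3.
{a, c} are all mutually reachable — one SCC of size 2.
{b, f} are all mutually reachable — one SCC of size 2.
That gives 3 strongly connected components.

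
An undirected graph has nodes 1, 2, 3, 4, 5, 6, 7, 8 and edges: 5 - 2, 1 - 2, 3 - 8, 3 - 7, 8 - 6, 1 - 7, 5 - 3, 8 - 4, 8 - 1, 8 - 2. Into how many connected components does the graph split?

1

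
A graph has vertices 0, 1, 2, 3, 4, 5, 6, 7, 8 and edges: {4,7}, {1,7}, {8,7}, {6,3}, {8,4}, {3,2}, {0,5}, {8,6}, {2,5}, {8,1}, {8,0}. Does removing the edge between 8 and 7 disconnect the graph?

After removing 8-7, the path 8-4-7 still connects them, so the edge is not a bridge.

No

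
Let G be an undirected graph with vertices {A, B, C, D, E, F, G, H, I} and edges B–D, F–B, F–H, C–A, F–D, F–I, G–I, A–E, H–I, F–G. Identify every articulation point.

A, F

Removing A increases the component count from 2 to 3, so A is a cut vertex.
Removing F increases the component count from 2 to 3, so F is a cut vertex.
By contrast removing D leaves 2 components; it is not a cut vertex. No other vertex is a cut vertex either.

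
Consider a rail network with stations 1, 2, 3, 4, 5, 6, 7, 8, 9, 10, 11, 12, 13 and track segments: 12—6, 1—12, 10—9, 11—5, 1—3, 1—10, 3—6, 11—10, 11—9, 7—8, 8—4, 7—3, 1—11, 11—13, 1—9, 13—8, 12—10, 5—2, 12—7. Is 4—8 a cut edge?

Removing 4—8 leaves no path between 4 and 8: the component count goes from 1 to 2. So it is a bridge.

Yes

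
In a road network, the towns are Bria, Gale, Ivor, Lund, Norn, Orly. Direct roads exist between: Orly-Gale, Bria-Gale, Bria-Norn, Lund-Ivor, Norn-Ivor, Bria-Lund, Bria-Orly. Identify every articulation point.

Bria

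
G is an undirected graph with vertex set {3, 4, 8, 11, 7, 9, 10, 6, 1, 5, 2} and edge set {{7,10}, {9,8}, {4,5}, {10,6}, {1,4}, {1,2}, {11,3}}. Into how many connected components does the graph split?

Starting from 3 we can reach 3, 11. That is one component of size 2.
Starting from 8 we can reach 8, 9. That is one component of size 2.
Starting from 6 we can reach 6, 7, 10. That is one component of size 3.
Starting from 1 we can reach 1, 2, 4, 5. That is one component of size 4.
Total: 4 components.

4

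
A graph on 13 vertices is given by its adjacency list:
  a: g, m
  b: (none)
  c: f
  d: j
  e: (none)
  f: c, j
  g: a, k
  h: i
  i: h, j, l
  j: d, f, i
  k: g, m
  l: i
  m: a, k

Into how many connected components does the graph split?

4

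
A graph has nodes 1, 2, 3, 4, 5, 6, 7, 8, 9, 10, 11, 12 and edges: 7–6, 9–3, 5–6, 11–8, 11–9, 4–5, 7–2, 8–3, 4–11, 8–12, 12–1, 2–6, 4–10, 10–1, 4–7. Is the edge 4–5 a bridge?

No

After removing 4–5, the path 4-7-6-5 still connects them, so the edge is not a bridge.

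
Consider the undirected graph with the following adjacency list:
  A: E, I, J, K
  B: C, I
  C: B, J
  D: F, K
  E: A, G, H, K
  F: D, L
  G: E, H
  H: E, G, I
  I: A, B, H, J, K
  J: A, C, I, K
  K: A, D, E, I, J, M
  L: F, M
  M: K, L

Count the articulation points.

Removing K increases the component count from 1 to 2, so K is a cut vertex.
By contrast removing I leaves 1 component; it is not a cut vertex. No other vertex is a cut vertex either.

1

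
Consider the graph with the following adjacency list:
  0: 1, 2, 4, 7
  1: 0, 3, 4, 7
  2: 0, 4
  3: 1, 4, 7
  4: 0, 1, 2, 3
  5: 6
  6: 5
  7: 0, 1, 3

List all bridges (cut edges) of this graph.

5-6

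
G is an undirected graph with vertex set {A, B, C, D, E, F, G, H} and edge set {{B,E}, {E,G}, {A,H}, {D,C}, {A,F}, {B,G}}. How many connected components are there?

3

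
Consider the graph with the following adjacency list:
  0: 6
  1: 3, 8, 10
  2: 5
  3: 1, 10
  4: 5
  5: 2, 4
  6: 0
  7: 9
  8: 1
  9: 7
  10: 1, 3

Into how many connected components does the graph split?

4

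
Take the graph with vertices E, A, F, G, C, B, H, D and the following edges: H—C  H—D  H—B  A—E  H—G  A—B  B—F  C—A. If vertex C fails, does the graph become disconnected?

Deleting C leaves 1 component (was 1) (its neighbors A, H remain connected to each other), so C is not a cut vertex.

No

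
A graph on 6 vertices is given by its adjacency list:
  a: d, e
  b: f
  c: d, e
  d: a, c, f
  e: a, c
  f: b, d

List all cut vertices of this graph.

d, f

Removing d increases the component count from 1 to 2, so d is a cut vertex.
Removing f increases the component count from 1 to 2, so f is a cut vertex.
By contrast removing e leaves 1 component; it is not a cut vertex. No other vertex is a cut vertex either.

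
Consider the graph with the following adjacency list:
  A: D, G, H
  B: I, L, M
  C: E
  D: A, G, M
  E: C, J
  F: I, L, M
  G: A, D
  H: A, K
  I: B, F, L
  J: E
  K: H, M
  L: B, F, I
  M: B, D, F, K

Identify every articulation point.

E, M

Removing E increases the component count from 2 to 3, so E is a cut vertex.
Removing M increases the component count from 2 to 3, so M is a cut vertex.
By contrast removing F leaves 2 components; it is not a cut vertex. No other vertex is a cut vertex either.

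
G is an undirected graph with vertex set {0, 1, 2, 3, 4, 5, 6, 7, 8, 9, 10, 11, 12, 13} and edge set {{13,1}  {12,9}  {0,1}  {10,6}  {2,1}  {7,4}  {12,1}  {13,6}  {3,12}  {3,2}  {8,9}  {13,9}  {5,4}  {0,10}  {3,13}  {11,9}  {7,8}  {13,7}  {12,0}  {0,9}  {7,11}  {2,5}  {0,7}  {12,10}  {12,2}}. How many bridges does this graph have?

0

The edges on the cycle 3-12-0-7-11-9-13-3 are not bridges since each lies on that cycle.
Every edge lies on some cycle, so there are no bridges.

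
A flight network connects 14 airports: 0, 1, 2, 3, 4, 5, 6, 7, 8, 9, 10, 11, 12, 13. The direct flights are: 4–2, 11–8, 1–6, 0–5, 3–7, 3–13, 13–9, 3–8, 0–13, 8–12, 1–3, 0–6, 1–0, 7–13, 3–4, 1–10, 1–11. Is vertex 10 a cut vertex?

Deleting 10 leaves 1 component (was 1), so 10 is not a cut vertex.

No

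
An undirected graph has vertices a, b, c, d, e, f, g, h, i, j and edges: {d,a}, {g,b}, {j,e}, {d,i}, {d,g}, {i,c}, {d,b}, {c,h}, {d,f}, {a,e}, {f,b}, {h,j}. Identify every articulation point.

Removing d increases the component count from 1 to 2, so d is a cut vertex.
By contrast removing e leaves 1 component; it is not a cut vertex. No other vertex is a cut vertex either.

d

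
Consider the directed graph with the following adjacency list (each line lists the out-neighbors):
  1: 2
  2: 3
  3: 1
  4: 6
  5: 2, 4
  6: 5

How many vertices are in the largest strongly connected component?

3

{4, 5, 6} are all mutually reachable — one SCC of size 3.
{1, 2, 3} are all mutually reachable — one SCC of size 3.
The largest has 3 vertices.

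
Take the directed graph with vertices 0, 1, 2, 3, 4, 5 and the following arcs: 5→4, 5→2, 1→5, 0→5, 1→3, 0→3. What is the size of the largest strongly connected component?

{1} is an SCC by itself.
{4} is an SCC by itself.
{5} is an SCC by itself.
{3} is an SCC by itself.
{0} is an SCC by itself.
(and 1 more singleton SCC)
The largest has 1 vertex.

1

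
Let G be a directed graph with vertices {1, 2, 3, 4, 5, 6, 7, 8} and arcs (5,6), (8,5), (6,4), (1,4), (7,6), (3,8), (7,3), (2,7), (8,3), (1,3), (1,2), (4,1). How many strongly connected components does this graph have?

{1, 2, 3, 4, 5, 6, 7, 8} are all mutually reachable — one SCC of size 8.
That gives 1 strongly connected component.

1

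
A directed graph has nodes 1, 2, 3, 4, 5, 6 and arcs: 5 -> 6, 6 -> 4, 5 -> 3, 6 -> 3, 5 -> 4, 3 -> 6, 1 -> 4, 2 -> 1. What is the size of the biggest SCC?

{3, 6} are all mutually reachable — one SCC of size 2.
{4} is an SCC by itself.
{2} is an SCC by itself.
{5} is an SCC by itself.
{1} is an SCC by itself.
The largest has 2 vertices.

2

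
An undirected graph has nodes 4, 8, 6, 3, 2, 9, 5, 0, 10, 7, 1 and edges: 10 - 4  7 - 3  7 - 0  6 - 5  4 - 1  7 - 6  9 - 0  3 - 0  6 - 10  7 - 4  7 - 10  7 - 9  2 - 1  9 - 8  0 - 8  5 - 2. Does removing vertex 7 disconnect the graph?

Yes

Deleting 7 raises the number of components from 1 to 2, so 7 is a cut vertex.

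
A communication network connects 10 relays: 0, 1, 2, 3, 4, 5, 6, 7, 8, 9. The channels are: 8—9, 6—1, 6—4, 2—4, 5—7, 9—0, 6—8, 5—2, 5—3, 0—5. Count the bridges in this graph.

3

The edges on the cycle 6-8-9-0-5-2-4-6 are not bridges since each lies on that cycle.
But removing 7—5 disconnects 7 from 5; removing 5—3 disconnects 5 from 3; removing 6—1 disconnects 6 from 1 — these are bridges.
That makes 3 bridges.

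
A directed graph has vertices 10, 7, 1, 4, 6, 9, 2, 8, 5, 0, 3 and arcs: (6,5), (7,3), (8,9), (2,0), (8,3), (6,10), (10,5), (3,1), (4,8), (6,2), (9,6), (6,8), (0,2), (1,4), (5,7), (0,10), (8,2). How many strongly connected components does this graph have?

1

{0, 1, 2, 3, 4, 5, 6, 7, 8, 9, 10} are all mutually reachable — one SCC of size 11.
That gives 1 strongly connected component.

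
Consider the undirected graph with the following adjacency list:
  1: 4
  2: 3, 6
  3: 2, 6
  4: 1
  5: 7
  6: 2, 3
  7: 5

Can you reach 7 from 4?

No

The component containing 4 is {1, 4}, and 7 is not in it.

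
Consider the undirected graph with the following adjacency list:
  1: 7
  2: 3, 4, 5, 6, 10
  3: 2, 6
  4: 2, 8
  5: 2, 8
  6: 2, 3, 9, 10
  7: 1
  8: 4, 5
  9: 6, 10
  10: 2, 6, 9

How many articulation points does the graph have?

Removing 2 increases the component count from 2 to 3, so 2 is a cut vertex.
By contrast removing 1 leaves 2 components; it is not a cut vertex. No other vertex is a cut vertex either.

1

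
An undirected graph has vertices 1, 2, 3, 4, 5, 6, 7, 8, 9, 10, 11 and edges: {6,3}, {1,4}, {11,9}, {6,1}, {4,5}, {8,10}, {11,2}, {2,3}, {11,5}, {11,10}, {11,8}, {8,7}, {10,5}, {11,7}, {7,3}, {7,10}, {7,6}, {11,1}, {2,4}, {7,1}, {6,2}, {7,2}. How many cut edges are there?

1

The edges on the cycle 11-8-10-5-4-2-7-11 are not bridges since each lies on that cycle.
But removing 11–9 disconnects 11 from 9 — this is a bridge.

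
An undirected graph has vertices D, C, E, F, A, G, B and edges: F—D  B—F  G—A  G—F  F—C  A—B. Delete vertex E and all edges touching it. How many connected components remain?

1

With E gone, the remaining components are: {A, B, C, D, F, G}.
That is 1 component.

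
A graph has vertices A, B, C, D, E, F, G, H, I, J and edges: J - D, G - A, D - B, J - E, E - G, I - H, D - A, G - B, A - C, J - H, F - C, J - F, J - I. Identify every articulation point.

J

Removing J increases the component count from 1 to 2, so J is a cut vertex.
By contrast removing H leaves 1 component; it is not a cut vertex. No other vertex is a cut vertex either.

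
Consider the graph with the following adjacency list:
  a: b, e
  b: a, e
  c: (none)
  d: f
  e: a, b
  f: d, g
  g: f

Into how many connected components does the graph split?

3

c is isolated — a component by itself.
Starting from a we can reach a, b, e. That is one component of size 3.
Starting from d we can reach d, f, g. That is one component of size 3.
Total: 3 components.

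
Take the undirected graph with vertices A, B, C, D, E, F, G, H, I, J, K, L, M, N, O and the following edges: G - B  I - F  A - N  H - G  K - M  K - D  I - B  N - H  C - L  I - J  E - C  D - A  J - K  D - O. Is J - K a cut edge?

After removing J - K, the path J-I-B-G-H-N-A-D-K still connects them, so the edge is not a bridge.

No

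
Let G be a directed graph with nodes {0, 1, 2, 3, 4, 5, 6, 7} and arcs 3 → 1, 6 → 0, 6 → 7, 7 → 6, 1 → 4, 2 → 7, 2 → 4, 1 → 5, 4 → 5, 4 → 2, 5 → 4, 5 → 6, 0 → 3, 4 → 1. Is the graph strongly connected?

Yes

From 7 we can reach every vertex (0, 1, 2, 3, 4, 5, 6, 7), and every vertex can reach 7 (0, 1, 2, 3, 4, 5, 6, 7). So the whole graph is one strongly connected component.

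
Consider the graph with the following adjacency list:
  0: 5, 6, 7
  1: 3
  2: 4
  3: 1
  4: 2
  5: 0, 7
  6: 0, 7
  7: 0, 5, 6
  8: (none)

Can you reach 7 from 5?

From 5 we can reach 0, 5, 6, 7, which includes 7.

Yes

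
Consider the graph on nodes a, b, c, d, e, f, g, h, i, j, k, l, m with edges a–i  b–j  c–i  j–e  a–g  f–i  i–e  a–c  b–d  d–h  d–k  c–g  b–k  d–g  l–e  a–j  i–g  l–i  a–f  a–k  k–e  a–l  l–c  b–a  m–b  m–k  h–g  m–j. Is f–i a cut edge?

No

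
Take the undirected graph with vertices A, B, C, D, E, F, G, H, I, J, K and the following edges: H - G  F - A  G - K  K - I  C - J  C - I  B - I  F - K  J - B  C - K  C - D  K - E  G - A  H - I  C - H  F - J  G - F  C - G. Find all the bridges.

C-D, E-K

The edges on the cycle C-H-G-C are not bridges since each lies on that cycle.
But removing E - K disconnects E from K; removing C - D disconnects C from D — these are bridges.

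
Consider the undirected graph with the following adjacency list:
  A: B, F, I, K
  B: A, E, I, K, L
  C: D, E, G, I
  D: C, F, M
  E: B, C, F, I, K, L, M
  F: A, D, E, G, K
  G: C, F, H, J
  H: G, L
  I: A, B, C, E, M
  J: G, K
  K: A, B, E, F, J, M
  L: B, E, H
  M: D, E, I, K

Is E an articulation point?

No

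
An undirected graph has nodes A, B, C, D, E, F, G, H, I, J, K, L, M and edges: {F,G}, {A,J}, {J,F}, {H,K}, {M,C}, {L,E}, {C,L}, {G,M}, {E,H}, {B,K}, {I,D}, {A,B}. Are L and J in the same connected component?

Yes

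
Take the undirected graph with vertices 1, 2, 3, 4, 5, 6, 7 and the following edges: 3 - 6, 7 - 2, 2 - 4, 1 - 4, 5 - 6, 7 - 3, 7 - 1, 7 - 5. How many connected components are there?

Starting from 1 we can reach 1, 2, 3, 4, 5, 6, 7. That is one component of size 7.
Total: 1 component.

1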